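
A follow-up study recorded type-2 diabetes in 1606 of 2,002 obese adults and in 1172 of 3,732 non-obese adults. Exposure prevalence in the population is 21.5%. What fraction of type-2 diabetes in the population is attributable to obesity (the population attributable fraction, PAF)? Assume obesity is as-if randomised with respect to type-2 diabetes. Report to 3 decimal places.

PAF ≈ 0.250

p₁ = P(outcome | exposed) = 1606/2002 = 0.8022
p₀ = P(outcome | unexposed) = 1172/3732 = 0.31404
Overall risk P(Y=1) = π·p₁ + (1−π)·p₀ = 0.215×0.8022 + 0.785×0.31404 = 0.41899.
Under exogeneity, PAF = [P(Y=1) − p₀] / P(Y=1).
PAF = (0.41899 − 0.31404) / 0.41899 ≈ 0.2505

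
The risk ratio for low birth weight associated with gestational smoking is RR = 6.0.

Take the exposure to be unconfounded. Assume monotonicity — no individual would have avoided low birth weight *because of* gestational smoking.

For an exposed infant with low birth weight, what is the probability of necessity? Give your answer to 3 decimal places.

Under exogeneity and monotonicity, PN = (RR − 1) / RR = 1 − 1/RR.
PN = (6.0 − 1) / 6.0 = 5 / 6.0 ≈ 0.8333

PN ≈ 0.833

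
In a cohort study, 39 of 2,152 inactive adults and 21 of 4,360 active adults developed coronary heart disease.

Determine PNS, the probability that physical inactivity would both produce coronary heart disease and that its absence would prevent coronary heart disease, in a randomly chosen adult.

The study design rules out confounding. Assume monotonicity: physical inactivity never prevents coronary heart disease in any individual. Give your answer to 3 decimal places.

p₁ = P(outcome | exposed) = 39/2152 = 0.018123
p₀ = P(outcome | unexposed) = 21/4360 = 0.0048165
Under exogeneity and monotonicity, PNS = p₁ − p₀.
PNS = 0.018123 − 0.0048165 = 0.013306

PNS ≈ 0.013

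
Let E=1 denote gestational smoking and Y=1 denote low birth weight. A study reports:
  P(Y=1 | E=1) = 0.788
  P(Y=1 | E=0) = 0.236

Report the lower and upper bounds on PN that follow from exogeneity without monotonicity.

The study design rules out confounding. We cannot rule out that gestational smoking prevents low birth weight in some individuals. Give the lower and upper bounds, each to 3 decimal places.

Let p₁ = 0.788, p₀ = 0.236.
Under exogeneity alone the bounds on PN are max{0,(p₁−p₀)/p₁} ≤ PN ≤ min{1,(1−p₀)/p₁}.
  lower = (p₁ − p₀)/p₁ = 0.552 / 0.788 ≈ 0.7005
  upper = min{1, (1 − p₀)/p₁} = 0.764 / 0.788 ≈ 0.9695

0.701 ≤ PN ≤ 0.970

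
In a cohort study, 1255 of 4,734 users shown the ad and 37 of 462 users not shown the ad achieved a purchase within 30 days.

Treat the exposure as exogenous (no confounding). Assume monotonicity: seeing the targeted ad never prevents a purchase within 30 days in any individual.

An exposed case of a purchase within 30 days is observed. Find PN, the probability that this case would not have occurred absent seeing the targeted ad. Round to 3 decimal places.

p₁ = P(outcome | exposed) = 1255/4734 = 0.2651
p₀ = P(outcome | unexposed) = 37/462 = 0.080087
Under exogeneity and monotonicity, PN = (p₁ − p₀) / p₁.
PN = (0.2651 − 0.080087) / 0.2651 = 0.18502 / 0.2651 ≈ 0.6979

PN ≈ 0.698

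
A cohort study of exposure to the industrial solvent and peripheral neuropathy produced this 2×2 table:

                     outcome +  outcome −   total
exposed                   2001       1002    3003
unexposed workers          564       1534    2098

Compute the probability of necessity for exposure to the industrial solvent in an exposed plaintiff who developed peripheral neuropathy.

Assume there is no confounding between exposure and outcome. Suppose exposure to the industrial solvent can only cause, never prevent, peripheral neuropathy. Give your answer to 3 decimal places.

PN ≈ 0.597

p₁ = P(outcome | exposed) = 2001/3003 = 0.66633
p₀ = P(outcome | unexposed) = 564/2098 = 0.26883
Under exogeneity and monotonicity, PN = (p₁ − p₀)/p₁.
PN = (0.66633 − 0.26883) / 0.66633 ≈ 0.5966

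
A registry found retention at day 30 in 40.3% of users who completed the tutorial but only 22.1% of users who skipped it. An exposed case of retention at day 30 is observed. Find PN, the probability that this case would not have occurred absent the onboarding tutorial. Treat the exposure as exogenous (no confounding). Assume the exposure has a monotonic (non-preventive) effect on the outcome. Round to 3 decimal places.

PN ≈ 0.452

p₁ = 0.403, p₀ = 0.221.
Under exogeneity and monotonicity, PN = (p₁ − p₀) / p₁.
PN = (0.403 − 0.221) / 0.403 = 0.182 / 0.403 ≈ 0.4516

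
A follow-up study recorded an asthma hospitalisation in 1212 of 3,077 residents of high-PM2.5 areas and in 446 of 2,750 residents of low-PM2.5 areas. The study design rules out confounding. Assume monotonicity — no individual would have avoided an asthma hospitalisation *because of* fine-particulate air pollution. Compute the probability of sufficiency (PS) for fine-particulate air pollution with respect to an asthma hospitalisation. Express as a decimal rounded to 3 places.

PS ≈ 0.277

p₁ = P(outcome | exposed) = 1212/3077 = 0.39389
p₀ = P(outcome | unexposed) = 446/2750 = 0.16218
Under exogeneity and monotonicity, PS = (p₁ − p₀) / (1 − p₀).
PS = (0.39389 − 0.16218) / (1 − 0.16218) = 0.23171 / 0.83782 ≈ 0.2766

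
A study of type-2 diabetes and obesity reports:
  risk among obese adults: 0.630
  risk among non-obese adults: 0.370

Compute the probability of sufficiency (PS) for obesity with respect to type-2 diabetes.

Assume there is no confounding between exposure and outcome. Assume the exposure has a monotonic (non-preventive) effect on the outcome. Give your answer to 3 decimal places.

PS ≈ 0.413

Let p₁ = 0.63, p₀ = 0.37.
Under exogeneity and monotonicity, PS = (p₁ − p₀) / (1 − p₀).
PS = (0.63 − 0.37) / (1 − 0.37) = 0.26 / 0.63 ≈ 0.4127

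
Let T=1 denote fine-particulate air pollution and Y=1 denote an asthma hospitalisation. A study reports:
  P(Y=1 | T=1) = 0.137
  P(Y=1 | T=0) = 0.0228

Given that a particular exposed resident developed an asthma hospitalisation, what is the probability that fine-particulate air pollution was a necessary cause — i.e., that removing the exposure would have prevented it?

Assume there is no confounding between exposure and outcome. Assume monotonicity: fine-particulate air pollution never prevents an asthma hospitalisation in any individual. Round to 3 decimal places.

Let p₁ = 0.137, p₀ = 0.0228.
Under exogeneity and monotonicity, PN = (p₁ − p₀) / p₁.
PN = (0.137 − 0.0228) / 0.137 = 0.1142 / 0.137 ≈ 0.8336

PN ≈ 0.834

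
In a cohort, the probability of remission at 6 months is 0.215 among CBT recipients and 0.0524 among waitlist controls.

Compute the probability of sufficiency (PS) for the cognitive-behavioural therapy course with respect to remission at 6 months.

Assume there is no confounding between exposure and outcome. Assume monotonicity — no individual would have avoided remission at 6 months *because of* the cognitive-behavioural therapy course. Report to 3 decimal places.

Let p₁ = 0.215, p₀ = 0.0524.
Under exogeneity and monotonicity, PS = (p₁ − p₀) / (1 − p₀).
PS = (0.215 − 0.0524) / (1 − 0.0524) = 0.1626 / 0.9476 ≈ 0.1716

PS ≈ 0.172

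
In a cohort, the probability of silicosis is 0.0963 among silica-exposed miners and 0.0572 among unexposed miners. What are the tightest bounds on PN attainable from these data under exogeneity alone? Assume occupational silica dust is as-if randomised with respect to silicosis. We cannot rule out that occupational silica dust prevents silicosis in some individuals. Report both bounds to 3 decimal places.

Let p₁ = 0.0963, p₀ = 0.0572.
Under exogeneity alone the bounds on PN are max{0,(p₁−p₀)/p₁} ≤ PN ≤ min{1,(1−p₀)/p₁}.
  lower = (p₁ − p₀)/p₁ = 0.0391 / 0.0963 ≈ 0.4060
  upper = min{1, (1 − p₀)/p₁} = 0.9428 / 0.0963 ≈ 9.7902 → capped at 1

0.406 ≤ PN ≤ 1.000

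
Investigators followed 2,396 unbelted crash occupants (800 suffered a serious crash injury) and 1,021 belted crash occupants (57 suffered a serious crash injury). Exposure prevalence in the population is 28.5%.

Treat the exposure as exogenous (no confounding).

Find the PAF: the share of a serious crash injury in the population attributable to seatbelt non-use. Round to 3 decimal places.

p₁ = P(outcome | exposed) = 800/2396 = 0.33389
p₀ = P(outcome | unexposed) = 57/1021 = 0.055828
Overall risk P(Y=1) = π·p₁ + (1−π)·p₀ = 0.285×0.33389 + 0.715×0.055828 = 0.13508.
Under exogeneity, PAF = [P(Y=1) − p₀] / P(Y=1).
PAF = (0.13508 − 0.055828) / 0.13508 ≈ 0.5867

PAF ≈ 0.587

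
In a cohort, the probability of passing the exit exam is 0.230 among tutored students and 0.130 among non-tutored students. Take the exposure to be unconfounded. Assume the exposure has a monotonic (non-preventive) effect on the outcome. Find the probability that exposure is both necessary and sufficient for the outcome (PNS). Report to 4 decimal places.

PNS ≈ 0.1000

Let p₁ = 0.23, p₀ = 0.13.
Under exogeneity and monotonicity, PNS = p₁ − p₀.
PNS = 0.23 − 0.13 = 0.1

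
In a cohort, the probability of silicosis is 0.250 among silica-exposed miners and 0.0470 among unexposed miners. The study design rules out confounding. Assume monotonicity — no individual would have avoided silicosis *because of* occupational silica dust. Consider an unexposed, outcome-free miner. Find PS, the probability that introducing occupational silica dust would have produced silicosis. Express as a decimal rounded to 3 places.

PS ≈ 0.213

Let p₁ = 0.25, p₀ = 0.047.
Under exogeneity and monotonicity, PS = (p₁ − p₀) / (1 − p₀).
PS = (0.25 − 0.047) / (1 − 0.047) = 0.203 / 0.953 ≈ 0.2130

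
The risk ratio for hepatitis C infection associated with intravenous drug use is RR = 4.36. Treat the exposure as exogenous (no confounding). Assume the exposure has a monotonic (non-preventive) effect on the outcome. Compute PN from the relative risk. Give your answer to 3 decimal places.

Under exogeneity and monotonicity, PN = (RR − 1) / RR = 1 − 1/RR.
PN = (4.36 − 1) / 4.36 = 3.36 / 4.36 ≈ 0.7706

PN ≈ 0.771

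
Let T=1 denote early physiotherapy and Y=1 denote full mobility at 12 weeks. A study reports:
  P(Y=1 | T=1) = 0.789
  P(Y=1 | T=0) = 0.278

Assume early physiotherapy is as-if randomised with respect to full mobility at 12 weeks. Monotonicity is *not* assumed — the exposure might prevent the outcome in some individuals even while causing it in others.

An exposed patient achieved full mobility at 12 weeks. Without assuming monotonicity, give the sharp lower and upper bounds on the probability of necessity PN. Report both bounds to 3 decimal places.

0.648 ≤ PN ≤ 0.915

Let p₁ = 0.789, p₀ = 0.278.
Under exogeneity alone the bounds on PN are max{0,(p₁−p₀)/p₁} ≤ PN ≤ min{1,(1−p₀)/p₁}.
  lower = (p₁ − p₀)/p₁ = 0.511 / 0.789 ≈ 0.6477
  upper = min{1, (1 − p₀)/p₁} = 0.722 / 0.789 ≈ 0.9151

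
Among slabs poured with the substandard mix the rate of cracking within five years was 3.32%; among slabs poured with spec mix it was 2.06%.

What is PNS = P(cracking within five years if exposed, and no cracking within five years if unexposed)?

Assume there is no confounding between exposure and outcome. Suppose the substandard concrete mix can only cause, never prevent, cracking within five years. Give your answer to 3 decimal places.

PNS ≈ 0.013

p₁ = 0.0332, p₀ = 0.0206.
Under exogeneity and monotonicity, PNS = p₁ − p₀.
PNS = 0.0332 − 0.0206 = 0.0126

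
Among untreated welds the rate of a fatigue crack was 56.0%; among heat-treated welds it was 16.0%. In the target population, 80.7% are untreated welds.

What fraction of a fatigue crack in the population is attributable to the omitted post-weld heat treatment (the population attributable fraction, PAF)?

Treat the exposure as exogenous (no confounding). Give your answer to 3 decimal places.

p₁ = 0.56, p₀ = 0.16.
Overall risk P(Y=1) = π·p₁ + (1−π)·p₀ = 0.807×0.56 + 0.193×0.16 = 0.4828.
Under exogeneity, PAF = [P(Y=1) − p₀] / P(Y=1).
PAF = (0.4828 − 0.16) / 0.4828 ≈ 0.6686

PAF ≈ 0.669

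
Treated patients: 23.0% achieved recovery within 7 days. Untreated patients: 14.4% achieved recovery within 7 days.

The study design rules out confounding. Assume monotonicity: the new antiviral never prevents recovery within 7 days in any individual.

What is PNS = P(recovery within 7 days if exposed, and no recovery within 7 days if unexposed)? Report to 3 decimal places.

PNS ≈ 0.086

p₁ = 0.23, p₀ = 0.144.
Under exogeneity and monotonicity, PNS = p₁ − p₀.
PNS = 0.23 − 0.144 = 0.086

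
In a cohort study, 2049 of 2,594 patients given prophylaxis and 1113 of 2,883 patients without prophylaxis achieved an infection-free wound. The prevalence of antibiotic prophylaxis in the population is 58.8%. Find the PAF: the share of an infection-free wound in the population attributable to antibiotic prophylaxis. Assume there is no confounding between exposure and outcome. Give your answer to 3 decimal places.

p₁ = P(outcome | exposed) = 2049/2594 = 0.7899
p₀ = P(outcome | unexposed) = 1113/2883 = 0.38606
Overall risk P(Y=1) = π·p₁ + (1−π)·p₀ = 0.588×0.7899 + 0.412×0.38606 = 0.62352.
Under exogeneity, PAF = [P(Y=1) − p₀] / P(Y=1).
PAF = (0.62352 − 0.38606) / 0.62352 ≈ 0.3808

PAF ≈ 0.381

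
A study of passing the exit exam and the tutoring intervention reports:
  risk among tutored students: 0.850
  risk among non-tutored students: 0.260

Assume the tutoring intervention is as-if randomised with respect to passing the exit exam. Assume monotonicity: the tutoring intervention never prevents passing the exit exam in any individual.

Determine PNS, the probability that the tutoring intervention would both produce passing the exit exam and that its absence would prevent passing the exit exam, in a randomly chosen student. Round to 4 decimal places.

PNS ≈ 0.5900

Let p₁ = 0.85, p₀ = 0.26.
Under exogeneity and monotonicity, PNS = p₁ − p₀.
PNS = 0.85 − 0.26 = 0.59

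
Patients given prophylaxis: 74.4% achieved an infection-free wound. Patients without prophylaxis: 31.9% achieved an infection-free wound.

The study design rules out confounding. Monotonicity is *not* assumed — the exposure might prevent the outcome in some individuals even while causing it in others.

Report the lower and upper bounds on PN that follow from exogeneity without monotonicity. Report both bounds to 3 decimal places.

p₁ = 0.744, p₀ = 0.319.
Under exogeneity alone the bounds on PN are max{0,(p₁−p₀)/p₁} ≤ PN ≤ min{1,(1−p₀)/p₁}.
  lower = (p₁ − p₀)/p₁ = 0.425 / 0.744 ≈ 0.5712
  upper = min{1, (1 − p₀)/p₁} = 0.681 / 0.744 ≈ 0.9153

0.571 ≤ PN ≤ 0.915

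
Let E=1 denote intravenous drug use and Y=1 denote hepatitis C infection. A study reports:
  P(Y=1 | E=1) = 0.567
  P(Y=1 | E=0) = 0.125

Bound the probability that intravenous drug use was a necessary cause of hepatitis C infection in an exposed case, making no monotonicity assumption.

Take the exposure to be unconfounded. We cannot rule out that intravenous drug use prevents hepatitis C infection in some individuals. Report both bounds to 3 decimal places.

Let p₁ = 0.567, p₀ = 0.125.
Under exogeneity alone the bounds on PN are max{0,(p₁−p₀)/p₁} ≤ PN ≤ min{1,(1−p₀)/p₁}.
  lower = (p₁ − p₀)/p₁ = 0.442 / 0.567 ≈ 0.7795
  upper = min{1, (1 − p₀)/p₁} = 0.875 / 0.567 ≈ 1.5432 → capped at 1

0.780 ≤ PN ≤ 1.000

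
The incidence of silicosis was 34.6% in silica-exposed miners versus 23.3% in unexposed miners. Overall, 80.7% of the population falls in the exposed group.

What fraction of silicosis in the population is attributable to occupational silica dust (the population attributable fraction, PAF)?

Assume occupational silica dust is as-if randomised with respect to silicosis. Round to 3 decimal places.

p₁ = 0.346, p₀ = 0.233.
Overall risk P(Y=1) = π·p₁ + (1−π)·p₀ = 0.807×0.346 + 0.193×0.233 = 0.32419.
Under exogeneity, PAF = [P(Y=1) − p₀] / P(Y=1).
PAF = (0.32419 − 0.233) / 0.32419 ≈ 0.2813

PAF ≈ 0.281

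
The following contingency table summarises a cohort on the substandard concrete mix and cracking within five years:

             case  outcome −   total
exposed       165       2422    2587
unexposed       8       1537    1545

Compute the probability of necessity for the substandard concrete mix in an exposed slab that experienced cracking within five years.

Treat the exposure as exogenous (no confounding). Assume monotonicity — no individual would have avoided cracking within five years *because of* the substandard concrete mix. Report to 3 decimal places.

p₁ = P(outcome | exposed) = 165/2587 = 0.06378
p₀ = P(outcome | unexposed) = 8/1545 = 0.005178
Under exogeneity and monotonicity, PN = (p₁ − p₀) / p₁.
PN = (0.06378 − 0.005178) / 0.06378 = 0.058602 / 0.06378 ≈ 0.9188

PN ≈ 0.919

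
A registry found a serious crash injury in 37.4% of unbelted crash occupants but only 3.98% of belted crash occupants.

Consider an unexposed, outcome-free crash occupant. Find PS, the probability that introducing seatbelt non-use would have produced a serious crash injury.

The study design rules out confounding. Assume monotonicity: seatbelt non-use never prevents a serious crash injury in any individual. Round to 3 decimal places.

p₁ = 0.374, p₀ = 0.0398.
Under exogeneity and monotonicity, PS = (p₁ − p₀) / (1 − p₀).
PS = (0.374 − 0.0398) / (1 − 0.0398) = 0.3342 / 0.9602 ≈ 0.3481

PS ≈ 0.348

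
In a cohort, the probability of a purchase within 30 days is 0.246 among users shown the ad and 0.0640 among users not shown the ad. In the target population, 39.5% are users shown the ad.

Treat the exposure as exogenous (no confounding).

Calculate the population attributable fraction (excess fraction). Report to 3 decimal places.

PAF ≈ 0.529

Let p₁ = 0.246, p₀ = 0.064.
Overall risk P(Y=1) = π·p₁ + (1−π)·p₀ = 0.395×0.246 + 0.605×0.064 = 0.13589.
Under exogeneity, PAF = [P(Y=1) − p₀] / P(Y=1).
PAF = (0.13589 − 0.064) / 0.13589 ≈ 0.5290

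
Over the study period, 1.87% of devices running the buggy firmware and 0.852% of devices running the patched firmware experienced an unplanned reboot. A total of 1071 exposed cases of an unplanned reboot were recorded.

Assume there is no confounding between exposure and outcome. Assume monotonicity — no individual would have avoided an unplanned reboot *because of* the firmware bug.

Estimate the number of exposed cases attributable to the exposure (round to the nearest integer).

p₁ = 0.0187, p₀ = 0.00852.
PN = (p₁ − p₀)/p₁ = (0.0187 − 0.00852) / 0.0187 ≈ 0.54439.
Attributable cases ≈ PN × (exposed cases) = 0.54439 × 1071 ≈ 583.04.

about 583 cases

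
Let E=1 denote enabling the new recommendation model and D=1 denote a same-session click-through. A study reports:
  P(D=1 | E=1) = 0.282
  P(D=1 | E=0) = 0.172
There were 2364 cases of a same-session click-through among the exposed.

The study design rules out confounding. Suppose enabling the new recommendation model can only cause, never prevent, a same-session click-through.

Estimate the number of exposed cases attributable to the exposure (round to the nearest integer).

Let p₁ = 0.282, p₀ = 0.172.
PN = (p₁ − p₀)/p₁ = (0.282 − 0.172) / 0.282 ≈ 0.39007.
Attributable cases ≈ PN × (exposed cases) = 0.39007 × 2364 ≈ 922.13.

about 922 cases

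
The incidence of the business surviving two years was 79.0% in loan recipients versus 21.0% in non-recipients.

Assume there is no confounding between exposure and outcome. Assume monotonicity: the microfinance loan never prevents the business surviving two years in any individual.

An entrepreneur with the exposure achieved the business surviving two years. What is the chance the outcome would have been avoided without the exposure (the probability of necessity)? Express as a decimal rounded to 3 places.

PN ≈ 0.734

p₁ = 0.79, p₀ = 0.21.
Under exogeneity and monotonicity, PN = (p₁ − p₀) / p₁.
PN = (0.79 − 0.21) / 0.79 = 0.58 / 0.79 ≈ 0.7342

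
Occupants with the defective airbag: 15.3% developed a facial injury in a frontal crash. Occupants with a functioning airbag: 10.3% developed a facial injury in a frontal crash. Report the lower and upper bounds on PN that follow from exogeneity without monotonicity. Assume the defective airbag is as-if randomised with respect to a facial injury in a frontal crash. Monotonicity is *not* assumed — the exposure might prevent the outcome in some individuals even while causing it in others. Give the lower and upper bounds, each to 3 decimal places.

p₁ = 0.153, p₀ = 0.103.
Under exogeneity alone the bounds on PN are max{0,(p₁−p₀)/p₁} ≤ PN ≤ min{1,(1−p₀)/p₁}.
  lower = (p₁ − p₀)/p₁ = 0.05 / 0.153 ≈ 0.3268
  upper = min{1, (1 − p₀)/p₁} = 0.897 / 0.153 ≈ 5.8627 → capped at 1

0.327 ≤ PN ≤ 1.000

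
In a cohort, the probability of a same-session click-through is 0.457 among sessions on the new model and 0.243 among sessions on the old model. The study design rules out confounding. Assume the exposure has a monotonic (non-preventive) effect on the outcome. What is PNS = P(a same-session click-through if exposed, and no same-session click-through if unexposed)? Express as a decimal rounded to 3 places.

PNS ≈ 0.214

Let p₁ = 0.457, p₀ = 0.243.
Under exogeneity and monotonicity, PNS = p₁ − p₀.
PNS = 0.457 − 0.243 = 0.214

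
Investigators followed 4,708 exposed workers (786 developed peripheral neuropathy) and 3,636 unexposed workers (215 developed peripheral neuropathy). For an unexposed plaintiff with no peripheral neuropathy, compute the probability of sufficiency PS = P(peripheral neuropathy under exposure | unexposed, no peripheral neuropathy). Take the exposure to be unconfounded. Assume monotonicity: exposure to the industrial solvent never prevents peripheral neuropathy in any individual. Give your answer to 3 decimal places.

p₁ = P(outcome | exposed) = 786/4708 = 0.16695
p₀ = P(outcome | unexposed) = 215/3636 = 0.059131
Under exogeneity and monotonicity, PS = (p₁ − p₀) / (1 − p₀).
PS = (0.16695 − 0.059131) / (1 − 0.059131) = 0.10782 / 0.94087 ≈ 0.1146

PS ≈ 0.115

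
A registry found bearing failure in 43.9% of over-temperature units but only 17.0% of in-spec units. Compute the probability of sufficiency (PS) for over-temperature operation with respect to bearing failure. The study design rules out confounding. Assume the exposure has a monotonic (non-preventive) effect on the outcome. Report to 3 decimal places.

PS ≈ 0.324

p₁ = 0.439, p₀ = 0.17.
Under exogeneity and monotonicity, PS = (p₁ − p₀) / (1 − p₀).
PS = (0.439 − 0.17) / (1 − 0.17) = 0.269 / 0.83 ≈ 0.3241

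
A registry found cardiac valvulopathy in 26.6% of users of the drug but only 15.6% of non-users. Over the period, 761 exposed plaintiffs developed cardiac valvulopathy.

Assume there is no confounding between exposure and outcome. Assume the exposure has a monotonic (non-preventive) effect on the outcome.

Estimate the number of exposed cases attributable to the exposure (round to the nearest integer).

about 315 cases

p₁ = 0.266, p₀ = 0.156.
PN = (p₁ − p₀)/p₁ = (0.266 − 0.156) / 0.266 ≈ 0.41353.
Attributable cases ≈ PN × (exposed cases) = 0.41353 × 761 ≈ 314.70.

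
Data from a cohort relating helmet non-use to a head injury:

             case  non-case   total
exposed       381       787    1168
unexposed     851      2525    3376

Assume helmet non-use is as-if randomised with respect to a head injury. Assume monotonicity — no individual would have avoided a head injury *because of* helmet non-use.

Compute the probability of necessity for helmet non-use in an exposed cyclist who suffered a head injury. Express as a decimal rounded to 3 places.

p₁ = P(outcome | exposed) = 381/1168 = 0.3262
p₀ = P(outcome | unexposed) = 851/3376 = 0.25207
Under exogeneity and monotonicity, PN = (p₁ − p₀) / p₁.
PN = (0.3262 − 0.25207) / 0.3262 = 0.074125 / 0.3262 ≈ 0.2272

PN ≈ 0.227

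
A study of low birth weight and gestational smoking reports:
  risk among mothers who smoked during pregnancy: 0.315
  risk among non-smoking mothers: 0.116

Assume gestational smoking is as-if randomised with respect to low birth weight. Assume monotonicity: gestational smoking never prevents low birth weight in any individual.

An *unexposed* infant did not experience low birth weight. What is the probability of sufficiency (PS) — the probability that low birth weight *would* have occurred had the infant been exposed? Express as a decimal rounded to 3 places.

Let p₁ = 0.315, p₀ = 0.116.
Under exogeneity and monotonicity, PS = (p₁ − p₀) / (1 − p₀).
PS = (0.315 − 0.116) / (1 − 0.116) = 0.199 / 0.884 ≈ 0.2251

PS ≈ 0.225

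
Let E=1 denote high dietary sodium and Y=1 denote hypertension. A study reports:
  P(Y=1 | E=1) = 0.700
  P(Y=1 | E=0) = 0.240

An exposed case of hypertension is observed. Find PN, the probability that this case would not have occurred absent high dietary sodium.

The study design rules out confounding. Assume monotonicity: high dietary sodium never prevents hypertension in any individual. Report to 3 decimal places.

PN ≈ 0.657

Let p₁ = 0.7, p₀ = 0.24.
Under exogeneity and monotonicity, PN = (p₁ − p₀) / p₁.
PN = (0.7 − 0.24) / 0.7 = 0.46 / 0.7 ≈ 0.6571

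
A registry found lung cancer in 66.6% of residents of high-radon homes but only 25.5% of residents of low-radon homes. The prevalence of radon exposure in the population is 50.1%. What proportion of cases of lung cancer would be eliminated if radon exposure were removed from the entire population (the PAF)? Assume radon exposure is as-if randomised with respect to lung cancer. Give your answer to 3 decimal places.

PAF ≈ 0.447

p₁ = 0.666, p₀ = 0.255.
Overall risk P(Y=1) = π·p₁ + (1−π)·p₀ = 0.501×0.666 + 0.499×0.255 = 0.46091.
Under exogeneity, PAF = [P(Y=1) − p₀] / P(Y=1).
PAF = (0.46091 − 0.255) / 0.46091 ≈ 0.4467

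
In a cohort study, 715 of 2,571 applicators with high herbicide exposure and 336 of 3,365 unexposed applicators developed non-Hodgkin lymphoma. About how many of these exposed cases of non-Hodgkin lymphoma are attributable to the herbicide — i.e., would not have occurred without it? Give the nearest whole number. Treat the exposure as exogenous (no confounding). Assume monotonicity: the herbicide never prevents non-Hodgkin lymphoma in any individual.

about 458 cases

p₁ = P(outcome | exposed) = 715/2571 = 0.2781
p₀ = P(outcome | unexposed) = 336/3365 = 0.099851
PN = (p₁ − p₀)/p₁ = (0.2781 − 0.099851) / 0.2781 ≈ 0.64095.
Attributable cases ≈ PN × (exposed cases) = 0.64095 × 715 ≈ 458.28.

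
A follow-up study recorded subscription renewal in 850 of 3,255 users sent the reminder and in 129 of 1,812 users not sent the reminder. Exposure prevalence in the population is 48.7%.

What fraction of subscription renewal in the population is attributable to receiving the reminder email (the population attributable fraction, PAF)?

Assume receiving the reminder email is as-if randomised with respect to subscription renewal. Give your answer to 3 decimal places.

p₁ = P(outcome | exposed) = 850/3255 = 0.26114
p₀ = P(outcome | unexposed) = 129/1812 = 0.071192
Overall risk P(Y=1) = π·p₁ + (1−π)·p₀ = 0.487×0.26114 + 0.513×0.071192 = 0.1637.
Under exogeneity, PAF = [P(Y=1) − p₀] / P(Y=1).
PAF = (0.1637 − 0.071192) / 0.1637 ≈ 0.5651

PAF ≈ 0.565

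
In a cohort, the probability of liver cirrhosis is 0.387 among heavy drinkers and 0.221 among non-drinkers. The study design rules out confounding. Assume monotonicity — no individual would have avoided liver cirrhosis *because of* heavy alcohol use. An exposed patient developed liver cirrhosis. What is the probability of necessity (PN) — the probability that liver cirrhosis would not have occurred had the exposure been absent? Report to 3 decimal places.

Let p₁ = 0.387, p₀ = 0.221.
Under exogeneity and monotonicity, PN = (p₁ − p₀) / p₁.
PN = (0.387 − 0.221) / 0.387 = 0.166 / 0.387 ≈ 0.4289

PN ≈ 0.429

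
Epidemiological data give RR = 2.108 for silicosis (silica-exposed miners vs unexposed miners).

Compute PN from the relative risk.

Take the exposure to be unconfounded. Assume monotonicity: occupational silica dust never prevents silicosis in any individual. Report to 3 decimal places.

Under exogeneity and monotonicity, PN = (RR − 1) / RR = 1 − 1/RR.
PN = (2.108 − 1) / 2.108 = 1.108 / 2.108 ≈ 0.5256

PN ≈ 0.526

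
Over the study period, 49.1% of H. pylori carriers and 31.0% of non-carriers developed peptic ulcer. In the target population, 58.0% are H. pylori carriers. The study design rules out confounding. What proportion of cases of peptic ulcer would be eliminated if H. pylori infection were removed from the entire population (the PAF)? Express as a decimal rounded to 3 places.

p₁ = 0.491, p₀ = 0.31.
Overall risk P(Y=1) = π·p₁ + (1−π)·p₀ = 0.58×0.491 + 0.42×0.31 = 0.41498.
Under exogeneity, PAF = [P(Y=1) − p₀] / P(Y=1).
PAF = (0.41498 − 0.31) / 0.41498 ≈ 0.2530

PAF ≈ 0.253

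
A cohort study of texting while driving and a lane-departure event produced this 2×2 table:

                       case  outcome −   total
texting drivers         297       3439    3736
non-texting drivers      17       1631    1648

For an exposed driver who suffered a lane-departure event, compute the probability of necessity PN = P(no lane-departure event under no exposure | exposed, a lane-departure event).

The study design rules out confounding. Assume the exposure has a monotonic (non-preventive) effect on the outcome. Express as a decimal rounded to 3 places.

p₁ = P(outcome | exposed) = 297/3736 = 0.079497
p₀ = P(outcome | unexposed) = 17/1648 = 0.010316
Under exogeneity and monotonicity, PN = (p₁ − p₀)/p₁.
PN = (0.079497 − 0.010316) / 0.079497 ≈ 0.8702

PN ≈ 0.870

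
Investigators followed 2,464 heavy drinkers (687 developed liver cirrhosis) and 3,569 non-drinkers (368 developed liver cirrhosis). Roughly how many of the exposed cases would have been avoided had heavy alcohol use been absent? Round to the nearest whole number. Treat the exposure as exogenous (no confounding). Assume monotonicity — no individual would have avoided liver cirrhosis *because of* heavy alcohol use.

p₁ = P(outcome | exposed) = 687/2464 = 0.27881
p₀ = P(outcome | unexposed) = 368/3569 = 0.10311
PN = (p₁ − p₀)/p₁ = (0.27881 − 0.10311) / 0.27881 ≈ 0.63018.
Attributable cases ≈ PN × (exposed cases) = 0.63018 × 687 ≈ 432.94.

about 433 cases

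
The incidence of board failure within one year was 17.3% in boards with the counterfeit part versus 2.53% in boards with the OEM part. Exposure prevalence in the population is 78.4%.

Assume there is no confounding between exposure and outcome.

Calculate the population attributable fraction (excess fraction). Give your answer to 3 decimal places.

p₁ = 0.173, p₀ = 0.0253.
Overall risk P(Y=1) = π·p₁ + (1−π)·p₀ = 0.784×0.173 + 0.216×0.0253 = 0.1411.
Under exogeneity, PAF = [P(Y=1) − p₀] / P(Y=1).
PAF = (0.1411 − 0.0253) / 0.1411 ≈ 0.8207

PAF ≈ 0.821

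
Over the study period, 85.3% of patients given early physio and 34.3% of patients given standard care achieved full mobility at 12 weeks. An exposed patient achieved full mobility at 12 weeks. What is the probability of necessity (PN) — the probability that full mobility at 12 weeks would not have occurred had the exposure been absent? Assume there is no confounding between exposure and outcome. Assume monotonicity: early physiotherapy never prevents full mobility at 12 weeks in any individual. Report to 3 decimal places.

PN ≈ 0.598

p₁ = 0.853, p₀ = 0.343.
Under exogeneity and monotonicity, PN = (p₁ − p₀) / p₁.
PN = (0.853 − 0.343) / 0.853 = 0.51 / 0.853 ≈ 0.5979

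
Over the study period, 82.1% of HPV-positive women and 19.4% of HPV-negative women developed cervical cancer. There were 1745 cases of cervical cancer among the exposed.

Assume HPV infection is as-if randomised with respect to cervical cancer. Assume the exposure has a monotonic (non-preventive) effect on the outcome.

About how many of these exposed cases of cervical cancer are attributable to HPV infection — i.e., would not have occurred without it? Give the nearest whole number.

p₁ = 0.821, p₀ = 0.194.
PN = (p₁ − p₀)/p₁ = (0.821 − 0.194) / 0.821 ≈ 0.76370.
Attributable cases ≈ PN × (exposed cases) = 0.76370 × 1745 ≈ 1332.66.

about 1333 cases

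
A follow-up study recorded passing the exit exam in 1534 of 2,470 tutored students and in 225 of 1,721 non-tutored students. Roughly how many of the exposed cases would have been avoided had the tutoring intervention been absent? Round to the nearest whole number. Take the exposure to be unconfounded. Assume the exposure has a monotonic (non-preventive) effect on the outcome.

p₁ = P(outcome | exposed) = 1534/2470 = 0.62105
p₀ = P(outcome | unexposed) = 225/1721 = 0.13074
PN = (p₁ − p₀)/p₁ = (0.62105 − 0.13074) / 0.62105 ≈ 0.78949.
Attributable cases ≈ PN × (exposed cases) = 0.78949 × 1534 ≈ 1211.08.

about 1211 cases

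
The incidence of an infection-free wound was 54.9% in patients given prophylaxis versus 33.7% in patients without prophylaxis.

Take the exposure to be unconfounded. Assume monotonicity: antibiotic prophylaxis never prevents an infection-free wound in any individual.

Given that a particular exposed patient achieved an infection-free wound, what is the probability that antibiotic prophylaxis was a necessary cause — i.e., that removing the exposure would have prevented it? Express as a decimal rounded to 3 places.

p₁ = 0.549, p₀ = 0.337.
Under exogeneity and monotonicity, PN = (p₁ − p₀) / p₁.
PN = (0.549 − 0.337) / 0.549 = 0.212 / 0.549 ≈ 0.3862

PN ≈ 0.386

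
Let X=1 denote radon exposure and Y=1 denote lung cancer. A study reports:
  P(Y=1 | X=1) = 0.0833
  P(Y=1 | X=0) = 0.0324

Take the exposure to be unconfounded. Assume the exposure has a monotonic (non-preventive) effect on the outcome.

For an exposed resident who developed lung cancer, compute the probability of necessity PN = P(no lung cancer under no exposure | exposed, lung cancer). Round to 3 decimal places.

Let p₁ = 0.0833, p₀ = 0.0324.
Under exogeneity and monotonicity, PN = (p₁ − p₀) / p₁.
PN = (0.0833 − 0.0324) / 0.0833 = 0.0509 / 0.0833 ≈ 0.6110

PN ≈ 0.611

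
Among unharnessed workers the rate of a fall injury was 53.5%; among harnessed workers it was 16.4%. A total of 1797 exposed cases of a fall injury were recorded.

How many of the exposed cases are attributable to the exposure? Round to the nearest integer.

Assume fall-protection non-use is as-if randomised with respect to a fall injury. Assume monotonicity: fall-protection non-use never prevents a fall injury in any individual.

about 1246 cases

p₁ = 0.535, p₀ = 0.164.
PN = (p₁ − p₀)/p₁ = (0.535 − 0.164) / 0.535 ≈ 0.69346.
Attributable cases ≈ PN × (exposed cases) = 0.69346 × 1797 ≈ 1246.14.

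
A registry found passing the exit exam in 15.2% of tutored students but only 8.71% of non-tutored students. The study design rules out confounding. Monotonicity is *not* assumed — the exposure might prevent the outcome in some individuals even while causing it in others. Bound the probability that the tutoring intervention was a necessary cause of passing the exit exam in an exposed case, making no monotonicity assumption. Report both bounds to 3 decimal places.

p₁ = 0.152, p₀ = 0.0871.
Under exogeneity alone the bounds on PN are max{0,(p₁−p₀)/p₁} ≤ PN ≤ min{1,(1−p₀)/p₁}.
  lower = (p₁ − p₀)/p₁ = 0.0649 / 0.152 ≈ 0.4270
  upper = min{1, (1 − p₀)/p₁} = 0.9129 / 0.152 ≈ 6.0059 → capped at 1

0.427 ≤ PN ≤ 1.000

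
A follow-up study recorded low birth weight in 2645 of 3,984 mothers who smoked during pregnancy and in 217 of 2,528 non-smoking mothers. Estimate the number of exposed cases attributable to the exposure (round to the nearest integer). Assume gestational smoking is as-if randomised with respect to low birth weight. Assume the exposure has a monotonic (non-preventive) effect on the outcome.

about 2303 cases

p₁ = P(outcome | exposed) = 2645/3984 = 0.66391
p₀ = P(outcome | unexposed) = 217/2528 = 0.085839
PN = (p₁ − p₀)/p₁ = (0.66391 − 0.085839) / 0.66391 ≈ 0.87071.
Attributable cases ≈ PN × (exposed cases) = 0.87071 × 2645 ≈ 2303.02.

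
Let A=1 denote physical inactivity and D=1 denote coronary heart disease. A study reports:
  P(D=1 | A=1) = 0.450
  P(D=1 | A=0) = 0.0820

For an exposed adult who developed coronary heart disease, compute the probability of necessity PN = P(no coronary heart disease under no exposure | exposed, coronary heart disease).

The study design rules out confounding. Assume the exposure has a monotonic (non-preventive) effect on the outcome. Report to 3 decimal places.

PN ≈ 0.818

Let p₁ = 0.45, p₀ = 0.082.
Under exogeneity and monotonicity, PN = (p₁ − p₀) / p₁.
PN = (0.45 − 0.082) / 0.45 = 0.368 / 0.45 ≈ 0.8178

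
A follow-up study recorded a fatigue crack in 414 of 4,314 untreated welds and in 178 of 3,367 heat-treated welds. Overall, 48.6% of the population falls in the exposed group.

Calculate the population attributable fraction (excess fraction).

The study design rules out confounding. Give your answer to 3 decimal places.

p₁ = P(outcome | exposed) = 414/4314 = 0.095967
p₀ = P(outcome | unexposed) = 178/3367 = 0.052866
Overall risk P(Y=1) = π·p₁ + (1−π)·p₀ = 0.486×0.095967 + 0.514×0.052866 = 0.073813.
Under exogeneity, PAF = [P(Y=1) − p₀] / P(Y=1).
PAF = (0.073813 − 0.052866) / 0.073813 ≈ 0.2838

PAF ≈ 0.284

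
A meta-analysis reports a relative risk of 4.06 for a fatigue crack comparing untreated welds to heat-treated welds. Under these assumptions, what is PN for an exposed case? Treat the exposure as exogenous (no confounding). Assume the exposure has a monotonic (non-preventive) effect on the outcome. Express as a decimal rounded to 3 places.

PN ≈ 0.754

Under exogeneity and monotonicity, PN = (RR − 1) / RR = 1 − 1/RR.
PN = (4.06 − 1) / 4.06 = 3.06 / 4.06 ≈ 0.7537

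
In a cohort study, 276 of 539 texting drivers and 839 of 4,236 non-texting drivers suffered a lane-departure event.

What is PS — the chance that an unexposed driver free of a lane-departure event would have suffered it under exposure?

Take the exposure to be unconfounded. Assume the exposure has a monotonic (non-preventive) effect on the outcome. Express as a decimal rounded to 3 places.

p₁ = P(outcome | exposed) = 276/539 = 0.51206
p₀ = P(outcome | unexposed) = 839/4236 = 0.19806
Under exogeneity and monotonicity, PS = (p₁ − p₀) / (1 − p₀).
PS = (0.51206 − 0.19806) / (1 − 0.19806) = 0.314 / 0.80194 ≈ 0.3915

PS ≈ 0.392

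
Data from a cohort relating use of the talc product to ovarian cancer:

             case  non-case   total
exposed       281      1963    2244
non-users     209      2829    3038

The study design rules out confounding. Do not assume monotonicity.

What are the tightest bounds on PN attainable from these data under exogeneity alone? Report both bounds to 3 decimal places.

p₁ = P(outcome | exposed) = 281/2244 = 0.12522
p₀ = P(outcome | unexposed) = 209/3038 = 0.068795
Under exogeneity alone the bounds on PN are max{0,(p₁−p₀)/p₁} ≤ PN ≤ min{1,(1−p₀)/p₁}.
  lower = (p₁ − p₀)/p₁ = 0.056428 / 0.12522 ≈ 0.4506
  upper = min{1, (1 − p₀)/p₁} = 0.9312 / 0.12522 ≈ 7.4364 → capped at 1

0.451 ≤ PN ≤ 1.000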